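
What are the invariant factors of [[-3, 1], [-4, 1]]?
(x + 1)^2

The Jordan structure of A has elementary divisors (x + 1)^2. Arranging the block sizes at each eigenvalue in decreasing order and taking row products gives the invariant factors.

Invariant factors (smallest first, each dividing the next): (x + 1)^2.

Check: the last factor (x + 1)^2 is the minimal polynomial, and the product (x + 1)^2 is the characteristic polynomial.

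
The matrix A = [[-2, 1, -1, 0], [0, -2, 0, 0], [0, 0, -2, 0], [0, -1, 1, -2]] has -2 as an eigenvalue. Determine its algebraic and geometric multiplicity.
algebraic multiplicity 4, geometric multiplicity 3

The characteristic polynomial is (x + 2)^4, so the factor x + 2 appears with exponent 4: the algebraic multiplicity is 4.

rank(A + 2I) = 1, so the eigenspace has dimension 4 - 1 = 3: the geometric multiplicity is 3.

Since 3 < 4, A is not diagonalizable.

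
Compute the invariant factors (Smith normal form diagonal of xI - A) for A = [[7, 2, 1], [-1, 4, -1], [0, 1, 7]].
(x - 6)^3

The Jordan structure of A has elementary divisors (x - 6)^3. Arranging the block sizes at each eigenvalue in decreasing order and taking row products gives the invariant factors.

Invariant factors (smallest first, each dividing the next): (x - 6)^3.

Check: the last factor (x - 6)^3 is the minimal polynomial, and the product (x - 6)^3 is the characteristic polynomial.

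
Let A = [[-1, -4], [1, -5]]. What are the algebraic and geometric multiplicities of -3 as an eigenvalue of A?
algebraic multiplicity 2, geometric multiplicity 1

The characteristic polynomial is (x + 3)^2, so the factor x + 3 appears with exponent 2: the algebraic multiplicity is 2.

rank(A + 3I) = 1, so the eigenspace has dimension 2 - 1 = 1: the geometric multiplicity is 1.

Since 1 < 2, A is not diagonalizable.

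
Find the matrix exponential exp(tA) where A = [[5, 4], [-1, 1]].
A has Jordan form J = [[3, 1], [0, 3]] with A = PJP^{-1}, so e^{tA} = P e^{tJ} P^{-1}.

For a Jordan block J_k(λ), e^{tJ_k(λ)} = e^{λt} · (I + tN + t^2 N^2/2! + ... + t^{k-1} N^{k-1}/(k-1)!) where N is the nilpotent superdiagonal part.

Assembling the blocks and conjugating back gives the entries of e^{tA} as shown above.

e^{tA} = [[(2*t + 1)*e^{3*t}, 4*t*e^{3*t}], [-t*e^{3*t}, (1 - 2*t)*e^{3*t}]]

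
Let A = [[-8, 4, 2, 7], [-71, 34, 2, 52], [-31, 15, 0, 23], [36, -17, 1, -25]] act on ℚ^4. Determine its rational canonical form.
R = [[0, 0, 0, -3], [1, 0, 0, 6], [0, 1, 0, -3], [0, 0, 1, 1]]

The invariant factors of A (the non-unit diagonal entries of the Smith normal form of xI - A over ℚ[x]) are (x - 1)(x^3 + 3x - 3), each dividing the next. The characteristic polynomial is their product, (x - 1)(x^3 + 3x - 3).

The rational canonical form is the block-diagonal matrix of companion matrices C(f_i):
R = [[0, 0, 0, -3], [1, 0, 0, 6], [0, 1, 0, -3], [0, 0, 1, 1]].

Note the characteristic polynomial does not split into linear factors over ℚ, so A has no Jordan form over ℚ; the rational canonical form exists over any field.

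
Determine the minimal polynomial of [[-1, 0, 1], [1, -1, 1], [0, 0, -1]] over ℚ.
m_A(x) = (x + 1)^3

The characteristic polynomial factors as (x + 1)^3. The minimal polynomial is ∏(x - λ)^{k_λ} where k_λ is the size of the largest Jordan block at λ.

For λ = -1: rank(A + I) = 2, and the largest Jordan block has size 3 (the smallest k with rank((A + I)^k) = rank((A + I)^(k+1))).

So m_A(x) = (x + 1)^3.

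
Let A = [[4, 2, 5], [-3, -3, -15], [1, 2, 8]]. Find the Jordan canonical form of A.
J = [[3, 1, 0], [0, 3, 0], [0, 0, 3]]

The characteristic polynomial is det(xI - A) = (x - 3)^3, so the eigenvalues are 3 (algebraic multiplicity 3).

For λ = 3: rank(A - 3I) = 1, rank((A - 3I)^2) = 0. The eigenspace has dimension 3 - 1 = 2, so there are 2 Jordan blocks; the rank sequence gives block sizes [2, 1].

Assembling the blocks gives the Jordan form J above.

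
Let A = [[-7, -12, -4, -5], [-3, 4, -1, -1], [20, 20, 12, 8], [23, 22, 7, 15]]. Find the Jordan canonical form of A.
J = [[6, 1, 0, 0], [0, 6, 1, 0], [0, 0, 6, 0], [0, 0, 0, 6]]

The characteristic polynomial is det(xI - A) = (x - 6)^4, so the eigenvalues are 6 (algebraic multiplicity 4).

For λ = 6: rank(A - 6I) = 2, rank((A - 6I)^2) = 1, rank((A - 6I)^3) = 0. The eigenspace has dimension 4 - 2 = 2, so there are 2 Jordan blocks; the rank sequence gives block sizes [3, 1].

Assembling the blocks gives the Jordan form J above.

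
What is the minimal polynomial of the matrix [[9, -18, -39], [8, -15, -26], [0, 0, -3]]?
m_A(x) = (x + 3)^2

The characteristic polynomial factors as (x + 3)^3. The minimal polynomial is ∏(x - λ)^{k_λ} where k_λ is the size of the largest Jordan block at λ.

For λ = -3: rank(A + 3I) = 1, and the largest Jordan block has size 2 (the smallest k with rank((A + 3I)^k) = rank((A + 3I)^(k+1))).

So m_A(x) = (x + 3)^2.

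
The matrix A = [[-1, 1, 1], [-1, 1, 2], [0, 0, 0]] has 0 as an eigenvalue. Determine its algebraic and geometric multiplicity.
The characteristic polynomial is x^3, so the factor x appears with exponent 3: the algebraic multiplicity is 3.

rank(A) = 2, so the eigenspace has dimension 3 - 2 = 1: the geometric multiplicity is 1.

Since 1 < 3, A is not diagonalizable.

algebraic multiplicity 3, geometric multiplicity 1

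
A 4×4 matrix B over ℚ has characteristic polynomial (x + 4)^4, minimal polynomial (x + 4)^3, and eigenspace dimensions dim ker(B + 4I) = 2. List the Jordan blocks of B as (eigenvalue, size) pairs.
Jordan blocks: (-4, 3), (-4, 1)

λ = -4: algebraic multiplicity 4 (exponent in χ_B), largest block size 3 (exponent in m_B), 2 blocks (geometric multiplicity). These force block sizes [3, 1].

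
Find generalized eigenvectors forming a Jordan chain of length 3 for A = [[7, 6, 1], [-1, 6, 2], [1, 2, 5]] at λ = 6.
We seek v_1 ∈ ker((A - 6I)^3) \ ker((A - 6I)^2), then set v_{i+1} = (A - 6I) v_i.

One such chain is v_1 = [[2, 0, 1]]^T, v_2 = [[3, 0, 1]]^T, v_3 = [[4, -1, 2]]^T. Check: (A - 6I) v_3 = [[0, 0, 0]]^T = 0.

v_1 = [[2, 0, 1]]^T, v_2 = [[3, 0, 1]]^T, v_3 = [[4, -1, 2]]^T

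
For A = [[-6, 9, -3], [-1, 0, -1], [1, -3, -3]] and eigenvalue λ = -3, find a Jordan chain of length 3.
We seek v_1 ∈ ker((A + 3I)^3) \ ker((A + 3I)^2), then set v_{i+1} = (A + 3I) v_i.

One such chain is v_1 = [[-1, 0, 1]]^T, v_2 = [[0, 0, -1]]^T, v_3 = [[3, 1, 0]]^T. Check: (A + 3I) v_3 = [[0, 0, 0]]^T = 0.

v_1 = [[-1, 0, 1]]^T, v_2 = [[0, 0, -1]]^T, v_3 = [[3, 1, 0]]^T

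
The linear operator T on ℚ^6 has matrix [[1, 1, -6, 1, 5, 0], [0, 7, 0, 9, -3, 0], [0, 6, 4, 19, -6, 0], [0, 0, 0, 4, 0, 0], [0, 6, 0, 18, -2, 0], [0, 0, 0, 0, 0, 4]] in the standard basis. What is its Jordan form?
The characteristic polynomial is det(xI - A) = (x - 4)^4(x - 1)^2, so the eigenvalues are 1 (algebraic multiplicity 2), 4 (algebraic multiplicity 4).

For λ = 1: rank(A - I) = 5, rank((A - I)^2) = 4. The eigenspace has dimension 6 - 5 = 1, so there is 1 Jordan block; the rank sequence gives block sizes [2].

For λ = 4: rank(A - 4I) = 3, rank((A - 4I)^2) = 2. The eigenspace has dimension 6 - 3 = 3, so there are 3 Jordan blocks; the rank sequence gives block sizes [2, 1, 1].

Assembling the blocks gives the Jordan form J above.

J = [[1, 1, 0, 0, 0, 0], [0, 1, 0, 0, 0, 0], [0, 0, 4, 1, 0, 0], [0, 0, 0, 4, 0, 0], [0, 0, 0, 0, 4, 0], [0, 0, 0, 0, 0, 4]]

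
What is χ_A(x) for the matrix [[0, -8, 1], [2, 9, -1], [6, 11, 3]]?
χ_A(x) = (x - 4)^3

xI - A = [[x, 8, -1], [-2, x - 9, 1], [-6, -11, x - 3]].

Expanding det(xI - A) along the first row:
det(xI - A) = + (x)·det([[x - 9, 1], [-11, x - 3]]) - (8)·det([[-2, 1], [-6, x - 3]]) + (-1)·det([[-2, x - 9], [-6, -11]]).

Evaluating gives χ_A(x) = x^3 - 12x^2 + 48x - 64 = (x - 4)^3.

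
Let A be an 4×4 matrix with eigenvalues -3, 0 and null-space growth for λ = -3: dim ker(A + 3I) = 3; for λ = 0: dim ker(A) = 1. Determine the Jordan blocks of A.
λ = -3: successive nullity increments [3] count blocks of size ≥ k; block sizes are [1, 1, 1].
λ = 0: successive nullity increments [1] count blocks of size ≥ k; block sizes are [1].

Jordan blocks: (-3, 1), (-3, 1), (-3, 1), (0, 1)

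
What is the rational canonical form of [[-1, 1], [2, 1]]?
The invariant factors of A (the non-unit diagonal entries of the Smith normal form of xI - A over ℚ[x]) are x^2 - 3, each dividing the next. The characteristic polynomial is their product, x^2 - 3.

The rational canonical form is the block-diagonal matrix of companion matrices C(f_i):
R = [[0, 3], [1, 0]].

Note the characteristic polynomial does not split into linear factors over ℚ, so A has no Jordan form over ℚ; the rational canonical form exists over any field.

R = [[0, 3], [1, 0]]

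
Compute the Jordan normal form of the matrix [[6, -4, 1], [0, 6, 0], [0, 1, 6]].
The characteristic polynomial is det(xI - A) = (x - 6)^3, so the eigenvalues are 6 (algebraic multiplicity 3).

For λ = 6: rank(A - 6I) = 2, rank((A - 6I)^2) = 1, rank((A - 6I)^3) = 0. The eigenspace has dimension 3 - 2 = 1, so there is 1 Jordan block; the rank sequence gives block sizes [3].

Assembling the blocks gives the Jordan form J above.

J = [[6, 1, 0], [0, 6, 1], [0, 0, 6]]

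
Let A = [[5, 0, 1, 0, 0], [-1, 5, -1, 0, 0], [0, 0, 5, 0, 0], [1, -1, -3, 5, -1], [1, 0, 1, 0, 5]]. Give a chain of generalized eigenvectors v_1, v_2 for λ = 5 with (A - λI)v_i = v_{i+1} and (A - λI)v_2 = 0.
v_1 = [[0, -2, 0, -1, 1]]^T, v_2 = [[0, 0, 0, 1, 0]]^T

We seek v_1 ∈ ker((A - 5I)^2) \ ker(A - 5I), then set v_{i+1} = (A - 5I) v_i.

One such chain is v_1 = [[0, -2, 0, -1, 1]]^T, v_2 = [[0, 0, 0, 1, 0]]^T. Check: (A - 5I) v_2 = [[0, 0, 0, 0, 0]]^T = 0.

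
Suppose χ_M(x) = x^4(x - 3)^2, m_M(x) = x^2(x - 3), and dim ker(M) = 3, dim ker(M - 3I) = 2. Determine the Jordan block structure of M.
Jordan blocks: (0, 2), (0, 1), (0, 1), (3, 1), (3, 1)

λ = 0: algebraic multiplicity 4 (exponent in χ_M), largest block size 2 (exponent in m_M), 3 blocks (geometric multiplicity). These force block sizes [2, 1, 1].
λ = 3: algebraic multiplicity 2 (exponent in χ_M), largest block size 1 (exponent in m_M), 2 blocks (geometric multiplicity). These force block sizes [1, 1].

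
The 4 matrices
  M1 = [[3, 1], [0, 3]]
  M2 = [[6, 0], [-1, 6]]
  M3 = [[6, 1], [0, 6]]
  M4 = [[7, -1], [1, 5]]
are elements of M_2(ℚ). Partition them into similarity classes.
Characteristic polynomials: χ_{M1} = (x - 3)^2, χ_{M2} = (x - 6)^2, χ_{M3} = (x - 6)^2, χ_{M4} = (x - 6)^2.

{M1}: invariant factors (x - 3)^2.

{M2, M3, M4}: invariant factors (x - 6)^2.

Matrices are similar if and only if their invariant-factor lists agree; the partition into similarity classes is {M1}, {M2, M3, M4}.

2 classes: {M1}, {M2, M3, M4}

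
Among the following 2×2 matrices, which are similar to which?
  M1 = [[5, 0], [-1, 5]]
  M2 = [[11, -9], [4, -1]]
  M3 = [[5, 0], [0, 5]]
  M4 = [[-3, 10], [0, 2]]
Characteristic polynomials: χ_{M1} = (x - 5)^2, χ_{M2} = (x - 5)^2, χ_{M3} = (x - 5)^2, χ_{M4} = (x - 2)(x + 3).

{M1, M2}: invariant factors (x - 5)^2.

{M3}: invariant factors x - 5, x - 5.

{M4}: invariant factors (x - 2)(x + 3).

Matrices are similar if and only if their invariant-factor lists agree; the partition into similarity classes is {M1, M2}, {M3}, {M4}.

3 classes: {M1, M2}, {M3}, {M4}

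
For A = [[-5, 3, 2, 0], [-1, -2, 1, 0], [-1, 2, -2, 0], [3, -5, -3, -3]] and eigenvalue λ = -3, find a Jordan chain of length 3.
v_1 = [[0, 0, 1, 1]]^T, v_2 = [[2, 1, 1, -3]]^T, v_3 = [[1, 0, 1, -2]]^T

We seek v_1 ∈ ker((A + 3I)^3) \ ker((A + 3I)^2), then set v_{i+1} = (A + 3I) v_i.

One such chain is v_1 = [[0, 0, 1, 1]]^T, v_2 = [[2, 1, 1, -3]]^T, v_3 = [[1, 0, 1, -2]]^T. Check: (A + 3I) v_3 = [[0, 0, 0, 0]]^T = 0.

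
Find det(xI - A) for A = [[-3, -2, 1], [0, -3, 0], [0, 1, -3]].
χ_A(x) = (x + 3)^3

xI - A = [[x + 3, 2, -1], [0, x + 3, 0], [0, -1, x + 3]].

Expanding det(xI - A) along the first row:
det(xI - A) = + (x + 3)·det([[x + 3, 0], [-1, x + 3]]) - (2)·det([[0, 0], [0, x + 3]]) + (-1)·det([[0, x + 3], [0, -1]]).

Evaluating gives χ_A(x) = x^3 + 9x^2 + 27x + 27 = (x + 3)^3.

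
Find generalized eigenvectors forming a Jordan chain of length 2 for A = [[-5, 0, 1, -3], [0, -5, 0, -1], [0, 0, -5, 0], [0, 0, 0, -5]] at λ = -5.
v_1 = [[-1, 1, 1, 0]]^T, v_2 = [[1, 0, 0, 0]]^T

We seek v_1 ∈ ker((A + 5I)^2) \ ker(A + 5I), then set v_{i+1} = (A + 5I) v_i.

One such chain is v_1 = [[-1, 1, 1, 0]]^T, v_2 = [[1, 0, 0, 0]]^T. Check: (A + 5I) v_2 = [[0, 0, 0, 0]]^T = 0.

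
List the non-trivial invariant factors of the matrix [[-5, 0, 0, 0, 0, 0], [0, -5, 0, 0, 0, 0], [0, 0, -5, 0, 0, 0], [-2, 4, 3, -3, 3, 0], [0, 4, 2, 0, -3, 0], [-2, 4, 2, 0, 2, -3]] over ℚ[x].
The Jordan structure of A has elementary divisors (x + 5), (x + 5), (x + 5), (x + 3)^2, (x + 3). Arranging the block sizes at each eigenvalue in decreasing order and taking row products gives the invariant factors.

Invariant factors (smallest first, each dividing the next): x + 5, (x + 3)(x + 5), (x + 3)^2(x + 5).

Check: the last factor (x + 3)^2(x + 5) is the minimal polynomial, and the product (x + 3)^3(x + 5)^3 is the characteristic polynomial.

x + 5, (x + 3)(x + 5), (x + 3)^2(x + 5)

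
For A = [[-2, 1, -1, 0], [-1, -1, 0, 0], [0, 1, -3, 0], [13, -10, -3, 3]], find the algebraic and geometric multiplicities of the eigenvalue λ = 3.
The characteristic polynomial is (x - 3)(x + 2)^3, so the factor x - 3 appears with exponent 1: the algebraic multiplicity is 1.

rank(A - 3I) = 3, so the eigenspace has dimension 4 - 3 = 1: the geometric multiplicity is 1.

algebraic multiplicity 1, geometric multiplicity 1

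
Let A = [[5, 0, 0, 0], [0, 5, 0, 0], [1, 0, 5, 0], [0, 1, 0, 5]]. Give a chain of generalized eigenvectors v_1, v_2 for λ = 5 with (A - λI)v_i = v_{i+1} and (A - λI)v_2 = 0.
v_1 = [[0, 1, 1, 4]]^T, v_2 = [[0, 0, 0, 1]]^T

We seek v_1 ∈ ker((A - 5I)^2) \ ker(A - 5I), then set v_{i+1} = (A - 5I) v_i.

One such chain is v_1 = [[0, 1, 1, 4]]^T, v_2 = [[0, 0, 0, 1]]^T. Check: (A - 5I) v_2 = [[0, 0, 0, 0]]^T = 0.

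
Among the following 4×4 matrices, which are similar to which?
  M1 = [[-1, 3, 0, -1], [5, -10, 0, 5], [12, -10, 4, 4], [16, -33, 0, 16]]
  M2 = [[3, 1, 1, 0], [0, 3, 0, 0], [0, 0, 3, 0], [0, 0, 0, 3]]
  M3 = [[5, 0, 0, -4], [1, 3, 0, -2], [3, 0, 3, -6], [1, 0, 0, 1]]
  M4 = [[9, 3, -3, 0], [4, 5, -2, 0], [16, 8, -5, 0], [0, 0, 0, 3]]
Characteristic polynomials: χ_{M1} = x^2(x - 5)(x - 4), χ_{M2} = (x - 3)^4, χ_{M3} = (x - 3)^4, χ_{M4} = (x - 3)^4.

{M1}: invariant factors x^2(x - 5)(x - 4).

{M2, M3, M4}: invariant factors x - 3, x - 3, (x - 3)^2.

Matrices are similar if and only if their invariant-factor lists agree; the partition into similarity classes is {M1}, {M2, M3, M4}.

2 classes: {M1}, {M2, M3, M4}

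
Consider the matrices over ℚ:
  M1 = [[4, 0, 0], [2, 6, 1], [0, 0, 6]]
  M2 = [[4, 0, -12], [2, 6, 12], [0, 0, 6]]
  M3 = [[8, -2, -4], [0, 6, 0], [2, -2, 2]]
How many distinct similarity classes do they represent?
2 classes: {M1}, {M2, M3}

Characteristic polynomials: χ_{M1} = (x - 6)^2(x - 4), χ_{M2} = (x - 6)^2(x - 4), χ_{M3} = (x - 6)^2(x - 4).

{M1}: invariant factors (x - 6)^2(x - 4).

{M2, M3}: invariant factors x - 6, (x - 6)(x - 4).

Matrices are similar if and only if their invariant-factor lists agree; the partition into similarity classes is {M1}, {M2, M3}.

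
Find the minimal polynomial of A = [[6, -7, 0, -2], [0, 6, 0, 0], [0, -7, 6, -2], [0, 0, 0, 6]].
m_A(x) = (x - 6)^2

The characteristic polynomial factors as (x - 6)^4. The minimal polynomial is ∏(x - λ)^{k_λ} where k_λ is the size of the largest Jordan block at λ.

For λ = 6: rank(A - 6I) = 1, and the largest Jordan block has size 2 (the smallest k with rank((A - 6I)^k) = rank((A - 6I)^(k+1))).

So m_A(x) = (x - 6)^2.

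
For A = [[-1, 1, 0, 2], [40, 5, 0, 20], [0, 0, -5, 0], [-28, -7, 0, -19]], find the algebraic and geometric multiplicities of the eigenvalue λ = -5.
algebraic multiplicity 4, geometric multiplicity 3

The characteristic polynomial is (x + 5)^4, so the factor x + 5 appears with exponent 4: the algebraic multiplicity is 4.

rank(A + 5I) = 1, so the eigenspace has dimension 4 - 1 = 3: the geometric multiplicity is 3.

Since 3 < 4, A is not diagonalizable.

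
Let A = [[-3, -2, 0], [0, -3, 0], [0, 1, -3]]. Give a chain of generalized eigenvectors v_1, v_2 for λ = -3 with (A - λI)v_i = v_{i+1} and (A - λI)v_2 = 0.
We seek v_1 ∈ ker((A + 3I)^2) \ ker(A + 3I), then set v_{i+1} = (A + 3I) v_i.

One such chain is v_1 = [[1, 1, 1]]^T, v_2 = [[-2, 0, 1]]^T. Check: (A + 3I) v_2 = [[0, 0, 0]]^T = 0.

v_1 = [[1, 1, 1]]^T, v_2 = [[-2, 0, 1]]^T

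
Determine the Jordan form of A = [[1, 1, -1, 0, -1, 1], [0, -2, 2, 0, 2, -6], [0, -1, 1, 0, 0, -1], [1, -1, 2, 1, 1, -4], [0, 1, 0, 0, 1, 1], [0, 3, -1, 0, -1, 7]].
The characteristic polynomial is det(xI - A) = (x - 4)(x - 1)^5, so the eigenvalues are 1 (algebraic multiplicity 5), 4 (algebraic multiplicity 1).

For λ = 1: rank(A - I) = 4, rank((A - I)^2) = 2, rank((A - I)^3) = 1. The eigenspace has dimension 6 - 4 = 2, so there are 2 Jordan blocks; the rank sequence gives block sizes [3, 2].

For λ = 4: algebraic multiplicity 1 gives one 1×1 block.

Assembling the blocks gives the Jordan form J above.

J = [[1, 1, 0, 0, 0, 0], [0, 1, 1, 0, 0, 0], [0, 0, 1, 0, 0, 0], [0, 0, 0, 1, 1, 0], [0, 0, 0, 0, 1, 0], [0, 0, 0, 0, 0, 4]]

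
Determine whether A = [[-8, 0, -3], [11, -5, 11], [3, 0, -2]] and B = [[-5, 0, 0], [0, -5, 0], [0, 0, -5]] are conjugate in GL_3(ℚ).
Both have characteristic polynomial (x + 5)^3, but the minimal polynomial of A is (x + 5)^2 while the minimal polynomial of B is x + 5. The minimal polynomial is a similarity invariant, so A and B are not similar.

No.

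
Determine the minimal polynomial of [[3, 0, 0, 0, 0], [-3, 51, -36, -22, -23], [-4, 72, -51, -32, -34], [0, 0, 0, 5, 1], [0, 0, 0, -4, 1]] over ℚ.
m_A(x) = (x - 3)^2(x + 3)

The characteristic polynomial factors as (x - 3)^4(x + 3). The minimal polynomial is ∏(x - λ)^{k_λ} where k_λ is the size of the largest Jordan block at λ.

For λ = -3: rank(A + 3I) = 4, and the largest Jordan block has size 1 (the smallest k with rank((A + 3I)^k) = rank((A + 3I)^(k+1))).
For λ = 3: rank(A - 3I) = 3, and the largest Jordan block has size 2 (the smallest k with rank((A - 3I)^k) = rank((A - 3I)^(k+1))).

So m_A(x) = (x - 3)^2(x + 3).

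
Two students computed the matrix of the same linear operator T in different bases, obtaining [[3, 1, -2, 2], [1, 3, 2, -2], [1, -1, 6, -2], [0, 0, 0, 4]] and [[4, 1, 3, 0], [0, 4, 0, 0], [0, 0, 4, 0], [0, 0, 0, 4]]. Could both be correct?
Yes.

Two matrices over a field are similar if and only if they have the same invariant factors.

Both A and B have characteristic polynomial (x - 4)^4 and minimal polynomial (x - 4)^2. Computing further, both have invariant factors x - 4, x - 4, (x - 4)^2. Hence A and B are similar.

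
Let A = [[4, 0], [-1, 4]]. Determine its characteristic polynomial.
χ_A(x) = (x - 4)^2

xI - A = [[x - 4, 0], [1, x - 4]].

Expanding det(xI - A) along the first row:
det(xI - A) = + (x - 4)·det([[x - 4]]) - (0)·det([[1]]).

Evaluating gives χ_A(x) = x^2 - 8x + 16 = (x - 4)^2.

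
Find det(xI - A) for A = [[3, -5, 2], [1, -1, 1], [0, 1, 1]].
xI - A = [[x - 3, 5, -2], [-1, x + 1, -1], [0, -1, x - 1]].

Expanding det(xI - A) along the first row:
det(xI - A) = + (x - 3)·det([[x + 1, -1], [-1, x - 1]]) - (5)·det([[-1, -1], [0, x - 1]]) + (-2)·det([[-1, x + 1], [0, -1]]).

Evaluating gives χ_A(x) = x^3 - 3x^2 + 3x - 1 = (x - 1)^3.

χ_A(x) = (x - 1)^3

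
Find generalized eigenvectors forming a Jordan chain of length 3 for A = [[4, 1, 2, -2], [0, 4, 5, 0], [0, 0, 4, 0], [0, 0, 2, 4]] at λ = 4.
We seek v_1 ∈ ker((A - 4I)^3) \ ker((A - 4I)^2), then set v_{i+1} = (A - 4I) v_i.

One such chain is v_1 = [[0, 0, 1, 0]]^T, v_2 = [[2, 5, 0, 2]]^T, v_3 = [[1, 0, 0, 0]]^T. Check: (A - 4I) v_3 = [[0, 0, 0, 0]]^T = 0.

v_1 = [[0, 0, 1, 0]]^T, v_2 = [[2, 5, 0, 2]]^T, v_3 = [[1, 0, 0, 0]]^T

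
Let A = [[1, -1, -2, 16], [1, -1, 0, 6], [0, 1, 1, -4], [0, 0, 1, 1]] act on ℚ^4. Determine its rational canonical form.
R = [[0, 0, 0, 12], [1, 0, 0, 4], [0, 1, 0, -5], [0, 0, 1, 2]]

The invariant factors of A (the non-unit diagonal entries of the Smith normal form of xI - A over ℚ[x]) are (x - 2)(x + 1)(x^2 - x + 6), each dividing the next. The characteristic polynomial is their product, (x - 2)(x + 1)(x^2 - x + 6).

The rational canonical form is the block-diagonal matrix of companion matrices C(f_i):
R = [[0, 0, 0, 12], [1, 0, 0, 4], [0, 1, 0, -5], [0, 0, 1, 2]].

Note the characteristic polynomial does not split into linear factors over ℚ, so A has no Jordan form over ℚ; the rational canonical form exists over any field.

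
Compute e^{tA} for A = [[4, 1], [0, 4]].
A has Jordan form J = [[4, 1], [0, 4]] with A = PJP^{-1}, so e^{tA} = P e^{tJ} P^{-1}.

For a Jordan block J_k(λ), e^{tJ_k(λ)} = e^{λt} · (I + tN + t^2 N^2/2! + ... + t^{k-1} N^{k-1}/(k-1)!) where N is the nilpotent superdiagonal part.

Assembling the blocks and conjugating back gives the entries of e^{tA} as shown above.

e^{tA} = [[e^{4*t}, t*e^{4*t}], [0, e^{4*t}]]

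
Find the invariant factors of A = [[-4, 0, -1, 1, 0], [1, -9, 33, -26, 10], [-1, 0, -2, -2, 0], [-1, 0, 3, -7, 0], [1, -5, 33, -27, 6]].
The Jordan structure of A has elementary divisors (x + 5), (x + 4)^3, (x - 1). Arranging the block sizes at each eigenvalue in decreasing order and taking row products gives the invariant factors.

Invariant factors (smallest first, each dividing the next): (x - 1)(x + 4)^3(x + 5).

Check: the last factor (x - 1)(x + 4)^3(x + 5) is the minimal polynomial, and the product (x - 1)(x + 4)^3(x + 5) is the characteristic polynomial.

(x - 1)(x + 4)^3(x + 5)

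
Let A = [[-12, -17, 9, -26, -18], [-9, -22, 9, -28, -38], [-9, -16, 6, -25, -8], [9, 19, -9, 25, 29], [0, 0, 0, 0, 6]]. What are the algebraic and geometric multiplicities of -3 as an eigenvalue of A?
The characteristic polynomial is (x - 6)^2(x + 3)^3, so the factor x + 3 appears with exponent 3: the algebraic multiplicity is 3.

rank(A + 3I) = 3, so the eigenspace has dimension 5 - 3 = 2: the geometric multiplicity is 2.

Since 2 < 3, A is not diagonalizable.

algebraic multiplicity 3, geometric multiplicity 2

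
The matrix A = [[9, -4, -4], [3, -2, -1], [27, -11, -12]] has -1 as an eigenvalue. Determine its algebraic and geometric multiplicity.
algebraic multiplicity 2, geometric multiplicity 1

The characteristic polynomial is (x + 1)^2(x + 3), so the factor x + 1 appears with exponent 2: the algebraic multiplicity is 2.

rank(A + I) = 2, so the eigenspace has dimension 3 - 2 = 1: the geometric multiplicity is 1.

Since 1 < 2, A is not diagonalizable.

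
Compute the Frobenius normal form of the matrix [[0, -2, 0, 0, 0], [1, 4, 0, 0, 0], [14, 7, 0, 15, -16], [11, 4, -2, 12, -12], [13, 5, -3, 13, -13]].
The invariant factors of A (the non-unit diagonal entries of the Smith normal form of xI - A over ℚ[x]) are x^2 - 4x + 2, (x + 5)(x^2 - 4x + 2), each dividing the next. The characteristic polynomial is their product, (x + 5)(x^2 - 4x + 2)^2.

The rational canonical form is the block-diagonal matrix of companion matrices C(f_i):
R = [[0, -2, 0, 0, 0], [1, 4, 0, 0, 0], [0, 0, 0, 0, -10], [0, 0, 1, 0, 18], [0, 0, 0, 1, -1]].

Note the characteristic polynomial does not split into linear factors over ℚ, so A has no Jordan form over ℚ; the rational canonical form exists over any field.

R = [[0, -2, 0, 0, 0], [1, 4, 0, 0, 0], [0, 0, 0, 0, -10], [0, 0, 1, 0, 18], [0, 0, 0, 1, -1]]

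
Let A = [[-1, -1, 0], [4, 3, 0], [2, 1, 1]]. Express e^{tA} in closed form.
e^{tA} = [[(1 - 2*t)*e^{t}, -t*e^{t}, 0], [4*t*e^{t}, (2*t + 1)*e^{t}, 0], [2*t*e^{t}, t*e^{t}, e^{t}]]

A has Jordan form J = [[1, 1, 0], [0, 1, 0], [0, 0, 1]] with A = PJP^{-1}, so e^{tA} = P e^{tJ} P^{-1}.

For a Jordan block J_k(λ), e^{tJ_k(λ)} = e^{λt} · (I + tN + t^2 N^2/2! + ... + t^{k-1} N^{k-1}/(k-1)!) where N is the nilpotent superdiagonal part.

Assembling the blocks and conjugating back gives the entries of e^{tA} as shown above.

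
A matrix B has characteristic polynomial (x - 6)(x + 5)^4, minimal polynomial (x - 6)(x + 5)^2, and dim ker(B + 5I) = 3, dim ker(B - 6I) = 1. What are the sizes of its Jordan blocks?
Jordan blocks: (-5, 2), (-5, 1), (-5, 1), (6, 1)

λ = -5: algebraic multiplicity 4 (exponent in χ_B), largest block size 2 (exponent in m_B), 3 blocks (geometric multiplicity). These force block sizes [2, 1, 1].
λ = 6: algebraic multiplicity 1 (exponent in χ_B), largest block size 1 (exponent in m_B), 1 block (geometric multiplicity). This forces block sizes [1].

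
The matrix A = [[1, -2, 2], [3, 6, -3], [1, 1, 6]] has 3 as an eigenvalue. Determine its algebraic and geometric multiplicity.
algebraic multiplicity 1, geometric multiplicity 1

The characteristic polynomial is (x - 5)^2(x - 3), so the factor x - 3 appears with exponent 1: the algebraic multiplicity is 1.

rank(A - 3I) = 2, so the eigenspace has dimension 3 - 2 = 1: the geometric multiplicity is 1.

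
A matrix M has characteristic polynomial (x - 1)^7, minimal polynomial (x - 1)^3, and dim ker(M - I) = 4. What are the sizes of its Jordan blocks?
Jordan blocks: (1, 3), (1, 2), (1, 1), (1, 1)

λ = 1: algebraic multiplicity 7 (exponent in χ_M), largest block size 3 (exponent in m_M), 4 blocks (geometric multiplicity). These force block sizes [3, 2, 1, 1].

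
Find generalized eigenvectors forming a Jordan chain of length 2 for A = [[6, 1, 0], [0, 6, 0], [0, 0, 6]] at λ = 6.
We seek v_1 ∈ ker((A - 6I)^2) \ ker(A - 6I), then set v_{i+1} = (A - 6I) v_i.

One such chain is v_1 = [[0, 1, 1]]^T, v_2 = [[1, 0, 0]]^T. Check: (A - 6I) v_2 = [[0, 0, 0]]^T = 0.

v_1 = [[0, 1, 1]]^T, v_2 = [[1, 0, 0]]^T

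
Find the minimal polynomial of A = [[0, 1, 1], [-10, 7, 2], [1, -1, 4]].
The characteristic polynomial factors as (x - 5)(x - 3)^2. The minimal polynomial is ∏(x - λ)^{k_λ} where k_λ is the size of the largest Jordan block at λ.

For λ = 3: rank(A - 3I) = 2, and the largest Jordan block has size 2 (the smallest k with rank((A - 3I)^k) = rank((A - 3I)^(k+1))).
For λ = 5: rank(A - 5I) = 2, and the largest Jordan block has size 1 (the smallest k with rank((A - 5I)^k) = rank((A - 5I)^(k+1))).

So m_A(x) = (x - 5)(x - 3)^2.

m_A(x) = (x - 5)(x - 3)^2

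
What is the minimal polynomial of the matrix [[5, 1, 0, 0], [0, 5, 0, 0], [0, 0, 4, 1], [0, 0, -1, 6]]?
m_A(x) = (x - 5)^2

The characteristic polynomial factors as (x - 5)^4. The minimal polynomial is ∏(x - λ)^{k_λ} where k_λ is the size of the largest Jordan block at λ.

For λ = 5: rank(A - 5I) = 2, and the largest Jordan block has size 2 (the smallest k with rank((A - 5I)^k) = rank((A - 5I)^(k+1))).

So m_A(x) = (x - 5)^2.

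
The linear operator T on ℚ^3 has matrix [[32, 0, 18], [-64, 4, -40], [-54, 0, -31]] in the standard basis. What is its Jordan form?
J = [[-4, 0, 0], [0, 4, 0], [0, 0, 5]]

The characteristic polynomial is det(xI - A) = (x - 5)(x - 4)(x + 4), so the eigenvalues are -4 (algebraic multiplicity 1), 4 (algebraic multiplicity 1), 5 (algebraic multiplicity 1).

For λ = -4: algebraic multiplicity 1 gives one 1×1 block.

For λ = 4: algebraic multiplicity 1 gives one 1×1 block.

For λ = 5: algebraic multiplicity 1 gives one 1×1 block.

Assembling the blocks gives the Jordan form J above.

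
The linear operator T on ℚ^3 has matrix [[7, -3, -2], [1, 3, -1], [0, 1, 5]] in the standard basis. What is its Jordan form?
The characteristic polynomial is det(xI - A) = (x - 5)^3, so the eigenvalues are 5 (algebraic multiplicity 3).

For λ = 5: rank(A - 5I) = 2, rank((A - 5I)^2) = 1, rank((A - 5I)^3) = 0. The eigenspace has dimension 3 - 2 = 1, so there is 1 Jordan block; the rank sequence gives block sizes [3].

Assembling the blocks gives the Jordan form J above.

J = [[5, 1, 0], [0, 5, 1], [0, 0, 5]]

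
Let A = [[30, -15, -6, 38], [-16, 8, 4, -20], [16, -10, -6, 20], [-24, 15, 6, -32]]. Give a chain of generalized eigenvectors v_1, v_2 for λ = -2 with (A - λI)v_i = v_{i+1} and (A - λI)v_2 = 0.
v_1 = [[-1, 1, -1, 1]]^T, v_2 = [[-3, 2, -2, 3]]^T

We seek v_1 ∈ ker((A + 2I)^2) \ ker(A + 2I), then set v_{i+1} = (A + 2I) v_i.

One such chain is v_1 = [[-1, 1, -1, 1]]^T, v_2 = [[-3, 2, -2, 3]]^T. Check: (A + 2I) v_2 = [[0, 0, 0, 0]]^T = 0.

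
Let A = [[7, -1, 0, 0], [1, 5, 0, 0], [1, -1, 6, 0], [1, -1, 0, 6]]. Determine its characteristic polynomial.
χ_A(x) = (x - 6)^4

xI - A = [[x - 7, 1, 0, 0], [-1, x - 5, 0, 0], [-1, 1, x - 6, 0], [-1, 1, 0, x - 6]].

Expanding det(xI - A) along the first row:
det(xI - A) = + (x - 7)·det([[x - 5, 0, 0], [1, x - 6, 0], [1, 0, x - 6]]) - (1)·det([[-1, 0, 0], [-1, x - 6, 0], [-1, 0, x - 6]]) + (0)·det([[-1, x - 5, 0], [-1, 1, 0], [-1, 1, x - 6]]) - (0)·det([[-1, x - 5, 0], [-1, 1, x - 6], [-1, 1, 0]]).

Evaluating gives χ_A(x) = x^4 - 24x^3 + 216x^2 - 864x + 1296 = (x - 6)^4.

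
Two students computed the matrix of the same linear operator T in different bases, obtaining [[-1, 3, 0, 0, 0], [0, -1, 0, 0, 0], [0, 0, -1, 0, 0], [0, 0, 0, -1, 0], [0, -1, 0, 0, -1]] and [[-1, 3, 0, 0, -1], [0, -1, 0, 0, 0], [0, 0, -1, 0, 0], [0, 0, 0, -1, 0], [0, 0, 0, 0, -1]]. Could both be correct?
Two matrices over a field are similar if and only if they have the same invariant factors.

Both A and B have characteristic polynomial (x + 1)^5 and minimal polynomial (x + 1)^2. Computing further, both have invariant factors x + 1, x + 1, x + 1, (x + 1)^2. Hence A and B are similar.

Yes.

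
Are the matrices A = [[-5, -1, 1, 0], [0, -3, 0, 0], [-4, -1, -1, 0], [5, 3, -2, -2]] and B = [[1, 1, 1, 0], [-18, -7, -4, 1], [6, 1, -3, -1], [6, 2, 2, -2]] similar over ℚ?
Two matrices over a field are similar if and only if they have the same invariant factors.

Both A and B have characteristic polynomial (x + 2)(x + 3)^3 and minimal polynomial (x + 2)(x + 3)^3. Computing further, both have invariant factors (x + 2)(x + 3)^3. Hence A and B are similar.

Yes.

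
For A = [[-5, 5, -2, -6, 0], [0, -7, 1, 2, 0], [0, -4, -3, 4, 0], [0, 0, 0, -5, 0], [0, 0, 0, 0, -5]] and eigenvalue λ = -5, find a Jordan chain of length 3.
We seek v_1 ∈ ker((A + 5I)^3) \ ker((A + 5I)^2), then set v_{i+1} = (A + 5I) v_i.

One such chain is v_1 = [[0, 0, 1, 0, 0]]^T, v_2 = [[-2, 1, 2, 0, 0]]^T, v_3 = [[1, 0, 0, 0, 0]]^T. Check: (A + 5I) v_3 = [[0, 0, 0, 0, 0]]^T = 0.

v_1 = [[0, 0, 1, 0, 0]]^T, v_2 = [[-2, 1, 2, 0, 0]]^T, v_3 = [[1, 0, 0, 0, 0]]^T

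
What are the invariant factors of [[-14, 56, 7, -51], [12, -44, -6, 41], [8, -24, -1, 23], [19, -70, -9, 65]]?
(x - 2)^2(x - 1)^2

The Jordan structure of A has elementary divisors (x - 1)^2, (x - 2)^2. Arranging the block sizes at each eigenvalue in decreasing order and taking row products gives the invariant factors.

Invariant factors (smallest first, each dividing the next): (x - 2)^2(x - 1)^2.

Check: the last factor (x - 2)^2(x - 1)^2 is the minimal polynomial, and the product (x - 2)^2(x - 1)^2 is the characteristic polynomial.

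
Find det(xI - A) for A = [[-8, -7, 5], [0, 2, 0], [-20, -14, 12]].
χ_A(x) = (x - 2)^3

xI - A = [[x + 8, 7, -5], [0, x - 2, 0], [20, 14, x - 12]].

Expanding det(xI - A) along the first row:
det(xI - A) = + (x + 8)·det([[x - 2, 0], [14, x - 12]]) - (7)·det([[0, 0], [20, x - 12]]) + (-5)·det([[0, x - 2], [20, 14]]).

Evaluating gives χ_A(x) = x^3 - 6x^2 + 12x - 8 = (x - 2)^3.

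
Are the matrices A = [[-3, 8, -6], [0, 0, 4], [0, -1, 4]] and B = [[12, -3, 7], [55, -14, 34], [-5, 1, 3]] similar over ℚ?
Two matrices over a field are similar if and only if they have the same invariant factors.

Both A and B have characteristic polynomial (x - 2)^2(x + 3) and minimal polynomial (x - 2)^2(x + 3). Computing further, both have invariant factors (x - 2)^2(x + 3). Hence A and B are similar.

Yes.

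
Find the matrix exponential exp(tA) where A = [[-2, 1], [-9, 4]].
e^{tA} = [[(1 - 3*t)*e^{t}, t*e^{t}], [-9*t*e^{t}, (3*t + 1)*e^{t}]]

A has Jordan form J = [[1, 1], [0, 1]] with A = PJP^{-1}, so e^{tA} = P e^{tJ} P^{-1}.

For a Jordan block J_k(λ), e^{tJ_k(λ)} = e^{λt} · (I + tN + t^2 N^2/2! + ... + t^{k-1} N^{k-1}/(k-1)!) where N is the nilpotent superdiagonal part.

Assembling the blocks and conjugating back gives the entries of e^{tA} as shown above.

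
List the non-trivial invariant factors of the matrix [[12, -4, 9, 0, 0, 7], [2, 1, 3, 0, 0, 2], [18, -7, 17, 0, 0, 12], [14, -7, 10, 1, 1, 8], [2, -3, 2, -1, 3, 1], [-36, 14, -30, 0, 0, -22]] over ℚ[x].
(x - 2)^3, (x - 2)^3

The Jordan structure of A has elementary divisors (x - 2)^3, (x - 2)^3. Arranging the block sizes at each eigenvalue in decreasing order and taking row products gives the invariant factors.

Invariant factors (smallest first, each dividing the next): (x - 2)^3, (x - 2)^3.

Check: the last factor (x - 2)^3 is the minimal polynomial, and the product (x - 2)^6 is the characteristic polynomial.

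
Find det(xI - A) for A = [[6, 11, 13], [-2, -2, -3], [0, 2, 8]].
χ_A(x) = (x - 4)^3

xI - A = [[x - 6, -11, -13], [2, x + 2, 3], [0, -2, x - 8]].

Expanding det(xI - A) along the first row:
det(xI - A) = + (x - 6)·det([[x + 2, 3], [-2, x - 8]]) - (-11)·det([[2, 3], [0, x - 8]]) + (-13)·det([[2, x + 2], [0, -2]]).

Evaluating gives χ_A(x) = x^3 - 12x^2 + 48x - 64 = (x - 4)^3.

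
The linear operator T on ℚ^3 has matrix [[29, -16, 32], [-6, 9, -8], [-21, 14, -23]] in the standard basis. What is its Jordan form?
The characteristic polynomial is det(xI - A) = (x - 5)^3, so the eigenvalues are 5 (algebraic multiplicity 3).

For λ = 5: rank(A - 5I) = 1, rank((A - 5I)^2) = 0. The eigenspace has dimension 3 - 1 = 2, so there are 2 Jordan blocks; the rank sequence gives block sizes [2, 1].

Assembling the blocks gives the Jordan form J above.

J = [[5, 1, 0], [0, 5, 0], [0, 0, 5]]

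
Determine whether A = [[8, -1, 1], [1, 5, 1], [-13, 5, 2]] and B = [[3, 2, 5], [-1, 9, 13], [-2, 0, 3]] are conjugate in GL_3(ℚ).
Yes.

Two matrices over a field are similar if and only if they have the same invariant factors.

Both A and B have characteristic polynomial (x - 5)^3 and minimal polynomial (x - 5)^3. Computing further, both have invariant factors (x - 5)^3. Hence A and B are similar.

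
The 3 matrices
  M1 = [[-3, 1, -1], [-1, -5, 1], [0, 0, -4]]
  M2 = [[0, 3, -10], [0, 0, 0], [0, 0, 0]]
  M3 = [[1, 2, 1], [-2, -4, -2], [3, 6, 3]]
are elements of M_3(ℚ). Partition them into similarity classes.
2 classes: {M1}, {M2, M3}

Characteristic polynomials: χ_{M1} = (x + 4)^3, χ_{M2} = x^3, χ_{M3} = x^3.

{M1}: invariant factors x + 4, (x + 4)^2.

{M2, M3}: invariant factors x, x^2.

Matrices are similar if and only if their invariant-factor lists agree; the partition into similarity classes is {M1}, {M2, M3}.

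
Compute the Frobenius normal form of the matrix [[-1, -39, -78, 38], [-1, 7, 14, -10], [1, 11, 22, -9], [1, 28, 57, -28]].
The invariant factors of A (the non-unit diagonal entries of the Smith normal form of xI - A over ℚ[x]) are (x - 1)(x + 5)(x^2 - 4x + 2), each dividing the next. The characteristic polynomial is their product, (x - 1)(x + 5)(x^2 - 4x + 2).

The rational canonical form is the block-diagonal matrix of companion matrices C(f_i):
R = [[0, 0, 0, 10], [1, 0, 0, -28], [0, 1, 0, 19], [0, 0, 1, 0]].

Note the characteristic polynomial does not split into linear factors over ℚ, so A has no Jordan form over ℚ; the rational canonical form exists over any field.

R = [[0, 0, 0, 10], [1, 0, 0, -28], [0, 1, 0, 19], [0, 0, 1, 0]]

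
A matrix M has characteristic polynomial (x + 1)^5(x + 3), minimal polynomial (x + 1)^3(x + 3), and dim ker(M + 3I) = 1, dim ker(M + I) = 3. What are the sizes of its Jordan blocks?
λ = -3: algebraic multiplicity 1 (exponent in χ_M), largest block size 1 (exponent in m_M), 1 block (geometric multiplicity). This forces block sizes [1].
λ = -1: algebraic multiplicity 5 (exponent in χ_M), largest block size 3 (exponent in m_M), 3 blocks (geometric multiplicity). These force block sizes [3, 1, 1].

Jordan blocks: (-3, 1), (-1, 3), (-1, 1), (-1, 1)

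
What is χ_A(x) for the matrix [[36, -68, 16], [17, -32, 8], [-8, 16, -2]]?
xI - A = [[x - 36, 68, -16], [-17, x + 32, -8], [8, -16, x + 2]].

Expanding det(xI - A) along the first row:
det(xI - A) = + (x - 36)·det([[x + 32, -8], [-16, x + 2]]) - (68)·det([[-17, -8], [8, x + 2]]) + (-16)·det([[-17, x + 32], [8, -16]]).

Evaluating gives χ_A(x) = x^3 - 2x^2 - 4x + 8 = (x - 2)^2(x + 2).

χ_A(x) = (x - 2)^2(x + 2)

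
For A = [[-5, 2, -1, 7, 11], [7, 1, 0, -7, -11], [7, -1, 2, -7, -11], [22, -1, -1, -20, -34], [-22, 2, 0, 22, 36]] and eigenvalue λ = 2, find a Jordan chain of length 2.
We seek v_1 ∈ ker((A - 2I)^2) \ ker(A - 2I), then set v_{i+1} = (A - 2I) v_i.

One such chain is v_1 = [[-1, 1, 0, 2, -2]]^T, v_2 = [[1, 0, 0, 1, 0]]^T. Check: (A - 2I) v_2 = [[0, 0, 0, 0, 0]]^T = 0.

v_1 = [[-1, 1, 0, 2, -2]]^T, v_2 = [[1, 0, 0, 1, 0]]^T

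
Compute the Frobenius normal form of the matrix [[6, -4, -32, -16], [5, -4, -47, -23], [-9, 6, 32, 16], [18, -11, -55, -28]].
R = [[0, 0, 0, -16], [1, 0, 0, 24], [0, 1, 0, -17], [0, 0, 1, 6]]

The invariant factors of A (the non-unit diagonal entries of the Smith normal form of xI - A over ℚ[x]) are (x^2 - 3x + 4)^2, each dividing the next. The characteristic polynomial is their product, (x^2 - 3x + 4)^2.

The rational canonical form is the block-diagonal matrix of companion matrices C(f_i):
R = [[0, 0, 0, -16], [1, 0, 0, 24], [0, 1, 0, -17], [0, 0, 1, 6]].

Note the characteristic polynomial does not split into linear factors over ℚ, so A has no Jordan form over ℚ; the rational canonical form exists over any field.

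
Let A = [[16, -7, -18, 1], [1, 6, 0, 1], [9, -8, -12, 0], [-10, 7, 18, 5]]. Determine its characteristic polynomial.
χ_A(x) = (x - 6)^3(x + 3)

xI - A = [[x - 16, 7, 18, -1], [-1, x - 6, 0, -1], [-9, 8, x + 12, 0], [10, -7, -18, x - 5]].

Expanding det(xI - A) along the first row:
det(xI - A) = + (x - 16)·det([[x - 6, 0, -1], [8, x + 12, 0], [-7, -18, x - 5]]) - (7)·det([[-1, 0, -1], [-9, x + 12, 0], [10, -18, x - 5]]) + (18)·det([[-1, x - 6, -1], [-9, 8, 0], [10, -7, x - 5]]) - (-1)·det([[-1, x - 6, 0], [-9, 8, x + 12], [10, -7, -18]]).

Evaluating gives χ_A(x) = x^4 - 15x^3 + 54x^2 + 108x - 648 = (x - 6)^3(x + 3).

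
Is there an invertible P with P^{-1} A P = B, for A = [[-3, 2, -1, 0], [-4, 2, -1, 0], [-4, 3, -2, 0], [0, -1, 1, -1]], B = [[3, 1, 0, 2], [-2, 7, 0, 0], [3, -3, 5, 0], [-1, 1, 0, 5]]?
trace(A) = -4 but trace(B) = 20. The trace is a similarity invariant, so A and B are not similar.

No.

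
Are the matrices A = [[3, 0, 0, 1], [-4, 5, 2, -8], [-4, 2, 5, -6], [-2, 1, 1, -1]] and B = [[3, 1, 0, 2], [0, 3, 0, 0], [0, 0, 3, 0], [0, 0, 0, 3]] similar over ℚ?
No.

Both have characteristic polynomial (x - 3)^4, but the minimal polynomial of A is (x - 3)^3 while the minimal polynomial of B is (x - 3)^2. The minimal polynomial is a similarity invariant, so A and B are not similar.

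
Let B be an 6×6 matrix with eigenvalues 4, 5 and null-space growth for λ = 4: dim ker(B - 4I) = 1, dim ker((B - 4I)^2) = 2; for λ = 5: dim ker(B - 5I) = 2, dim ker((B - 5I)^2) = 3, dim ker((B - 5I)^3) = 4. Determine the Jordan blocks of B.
Jordan blocks: (4, 2), (5, 3), (5, 1)

λ = 4: successive nullity increments [1, 1] count blocks of size ≥ k; block sizes are [2].
λ = 5: successive nullity increments [2, 1, 1] count blocks of size ≥ k; block sizes are [3, 1].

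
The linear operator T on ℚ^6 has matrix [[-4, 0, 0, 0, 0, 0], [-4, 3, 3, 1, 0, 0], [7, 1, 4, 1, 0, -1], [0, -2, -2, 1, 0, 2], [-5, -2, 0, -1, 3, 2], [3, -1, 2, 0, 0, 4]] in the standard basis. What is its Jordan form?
The characteristic polynomial is det(xI - A) = (x - 3)^5(x + 4), so the eigenvalues are -4 (algebraic multiplicity 1), 3 (algebraic multiplicity 5).

For λ = -4: algebraic multiplicity 1 gives one 1×1 block.

For λ = 3: rank(A - 3I) = 4, rank((A - 3I)^2) = 2, rank((A - 3I)^3) = 1. The eigenspace has dimension 6 - 4 = 2, so there are 2 Jordan blocks; the rank sequence gives block sizes [3, 2].

Assembling the blocks gives the Jordan form J above.

J = [[-4, 0, 0, 0, 0, 0], [0, 3, 1, 0, 0, 0], [0, 0, 3, 1, 0, 0], [0, 0, 0, 3, 0, 0], [0, 0, 0, 0, 3, 1], [0, 0, 0, 0, 0, 3]]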